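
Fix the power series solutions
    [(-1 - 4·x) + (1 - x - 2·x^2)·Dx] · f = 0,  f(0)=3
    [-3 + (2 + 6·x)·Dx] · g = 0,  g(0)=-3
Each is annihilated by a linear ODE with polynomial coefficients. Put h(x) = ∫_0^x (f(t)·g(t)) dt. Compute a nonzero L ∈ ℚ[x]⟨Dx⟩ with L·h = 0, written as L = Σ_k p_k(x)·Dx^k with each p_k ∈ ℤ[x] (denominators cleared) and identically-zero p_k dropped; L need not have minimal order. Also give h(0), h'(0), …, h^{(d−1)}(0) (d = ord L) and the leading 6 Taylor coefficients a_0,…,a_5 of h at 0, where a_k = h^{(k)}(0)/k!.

f: a_k = 3, 3, 9, 15, 33, 63, …
g: a_k = -3, -9/2, 27/8, -81/16, 1215/128, -5103/256, …
Product ⇒ symmetric product L₀, ord ≤ 1.
∫: right-multiply L₀ by Dx.
L = (5 + 11·x + 18·x^2)·Dx + (-2 - 4·x + 10·x^2 + 12·x^3)·Dx^2  (order 2).
h: a_k = 0, -9, -45/4, -81/8, -1449/64, -15723/640, …
ICs: h(0) = 0, h′(0) = -9.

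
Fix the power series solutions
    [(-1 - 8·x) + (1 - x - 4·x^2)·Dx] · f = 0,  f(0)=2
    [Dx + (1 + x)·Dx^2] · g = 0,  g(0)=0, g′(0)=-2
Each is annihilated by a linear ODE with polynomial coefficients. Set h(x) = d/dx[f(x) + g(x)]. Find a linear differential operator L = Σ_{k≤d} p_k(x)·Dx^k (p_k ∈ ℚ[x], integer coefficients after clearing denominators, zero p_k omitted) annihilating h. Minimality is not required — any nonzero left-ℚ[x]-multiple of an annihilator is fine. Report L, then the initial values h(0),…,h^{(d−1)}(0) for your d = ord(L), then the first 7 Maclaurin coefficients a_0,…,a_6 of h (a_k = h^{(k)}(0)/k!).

f: a_k = 2, 2, 10, 18, 58, 130, 362, …
g: a_k = 0, -2, 1, -2/3, 1/2, -2/5, 1/3, …
Sum ⇒ L₀ = lclm(L_f,L_g) in ℚ(x)⟨Dx⟩.
h=h₀': d/dx-closure on L₀ ⇒ L.
L = (74 + 562·x + 1120·x^2 + 1728·x^3 + 768·x^4) + (52 + 576·x + 1636·x^2 + 3264·x^3 + 3488·x^4 + 1280·x^5)·Dx + (-11 - 41·x - 53·x^2 + 185·x^3 + 704·x^4 + 752·x^5 + 256·x^6)·Dx^2  (order 2).
h: a_k = 0, 22, 52, 234, 648, 2174, 6172, …
ICs: h(0) = 0, h′(0) = 22.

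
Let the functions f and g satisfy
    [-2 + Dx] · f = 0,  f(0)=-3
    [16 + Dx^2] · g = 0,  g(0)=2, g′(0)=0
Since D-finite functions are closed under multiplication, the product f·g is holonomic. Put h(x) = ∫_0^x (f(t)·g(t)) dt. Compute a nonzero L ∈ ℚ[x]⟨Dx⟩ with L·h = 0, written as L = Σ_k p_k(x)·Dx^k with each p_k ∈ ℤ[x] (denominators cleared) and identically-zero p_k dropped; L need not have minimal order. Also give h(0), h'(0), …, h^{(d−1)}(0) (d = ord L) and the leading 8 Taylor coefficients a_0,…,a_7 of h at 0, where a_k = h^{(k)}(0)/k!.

f: a_k = -3, -6, -6, -4, -2, -4/5, -4/15, -8/105, …
g: a_k = 2, 0, -16, 0, 64/3, 0, -512/45, 0, …
Product ⇒ symmetric product L₀, ord ≤ 2.
∫: right-multiply L₀ by Dx.
L = 20·Dx - 4·Dx^2 + Dx^3  (order 3).
h: a_k = 0, -6, -6, 12, 22, 28/5, -164/15, -312/35, …
ICs: h(0) = 0, h′(0) = -6, h′′(0) = -12.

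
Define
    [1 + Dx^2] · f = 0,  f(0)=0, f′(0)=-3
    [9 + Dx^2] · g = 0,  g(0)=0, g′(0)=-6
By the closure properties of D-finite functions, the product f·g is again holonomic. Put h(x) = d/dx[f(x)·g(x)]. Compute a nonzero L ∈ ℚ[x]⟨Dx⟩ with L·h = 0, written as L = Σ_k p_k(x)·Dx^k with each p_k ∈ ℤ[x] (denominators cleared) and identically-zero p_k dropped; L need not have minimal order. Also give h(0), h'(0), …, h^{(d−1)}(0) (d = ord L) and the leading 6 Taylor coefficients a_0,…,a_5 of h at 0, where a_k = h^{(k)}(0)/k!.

f: a_k = 0, -3, 0, 1/2, 0, -1/40, …
g: a_k = 0, -6, 0, 9, 0, -81/20, …
Sym-product of L_f,L_g gives L₀ (≤ ord 4).
h=h₀': d/dx-closure on L₀ ⇒ L.
L = 64 + 20·Dx^2 + Dx^4  (order 4).
h: a_k = 0, 36, 0, -120, 0, 504/5, …
ICs: h(0) = 0, h′(0) = 36, h′′(0) = 0, h′′′(0) = -720.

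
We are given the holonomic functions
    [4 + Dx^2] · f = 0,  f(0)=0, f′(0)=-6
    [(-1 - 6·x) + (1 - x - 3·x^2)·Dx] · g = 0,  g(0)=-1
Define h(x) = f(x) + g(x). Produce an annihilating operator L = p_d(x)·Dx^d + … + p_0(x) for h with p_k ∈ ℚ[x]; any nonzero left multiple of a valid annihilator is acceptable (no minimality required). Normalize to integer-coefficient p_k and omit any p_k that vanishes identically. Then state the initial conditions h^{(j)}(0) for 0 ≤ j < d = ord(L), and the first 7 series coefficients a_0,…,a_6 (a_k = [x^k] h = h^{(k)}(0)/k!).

L = (-92 - 608·x - 512·x^2 - 1104·x^3 - 360·x^4 - 432·x^5) + (24 - 4·x - 24·x^2 - 80·x^3 - 180·x^4 - 216·x^5 - 216·x^6)·Dx + (-23 - 152·x - 128·x^2 - 276·x^3 - 90·x^4 - 108·x^5)·Dx^2 + (6 - x - 6·x^2 - 20·x^3 - 45·x^4 - 54·x^5 - 54·x^6)·Dx^3  (order 3).
h: a_k = -1, -7, -4, -3, -19, -204/5, -97, …
ICs: h(0) = -1, h′(0) = -7, h′′(0) = -8.

f: a_k = 0, -6, 0, 4, 0, -4/5, 0, …
g: a_k = -1, -1, -4, -7, -19, -40, -97, …
Weyl lclm of L_f,L_g ⇒ L₀ (ord ≤ 3).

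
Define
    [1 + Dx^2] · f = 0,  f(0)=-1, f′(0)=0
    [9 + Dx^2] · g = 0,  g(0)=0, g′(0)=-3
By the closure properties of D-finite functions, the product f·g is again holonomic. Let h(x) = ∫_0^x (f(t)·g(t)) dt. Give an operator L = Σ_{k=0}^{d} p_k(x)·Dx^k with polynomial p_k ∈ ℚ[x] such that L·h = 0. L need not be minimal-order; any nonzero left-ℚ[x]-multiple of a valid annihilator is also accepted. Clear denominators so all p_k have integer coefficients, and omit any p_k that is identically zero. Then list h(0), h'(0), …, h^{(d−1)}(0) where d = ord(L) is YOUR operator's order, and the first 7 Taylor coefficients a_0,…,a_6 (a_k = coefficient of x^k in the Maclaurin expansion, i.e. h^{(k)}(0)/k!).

L = 64·Dx + 20·Dx^3 + Dx^5  (order 5).
h: a_k = 0, 0, 3/2, 0, -3/2, 0, 11/15, …
ICs: h(0) = 0, h′(0) = 0, h′′(0) = 3, h′′′(0) = 0, h′′′′(0) = -36.

f: a_k = -1, 0, 1/2, 0, -1/24, 0, 1/720, …
g: a_k = 0, -3, 0, 9/2, 0, -81/40, 0, …
L₀ := L_f ⊗_s L_g (sym. prod.), ord ≤ 4.
∫: right-multiply L₀ by Dx.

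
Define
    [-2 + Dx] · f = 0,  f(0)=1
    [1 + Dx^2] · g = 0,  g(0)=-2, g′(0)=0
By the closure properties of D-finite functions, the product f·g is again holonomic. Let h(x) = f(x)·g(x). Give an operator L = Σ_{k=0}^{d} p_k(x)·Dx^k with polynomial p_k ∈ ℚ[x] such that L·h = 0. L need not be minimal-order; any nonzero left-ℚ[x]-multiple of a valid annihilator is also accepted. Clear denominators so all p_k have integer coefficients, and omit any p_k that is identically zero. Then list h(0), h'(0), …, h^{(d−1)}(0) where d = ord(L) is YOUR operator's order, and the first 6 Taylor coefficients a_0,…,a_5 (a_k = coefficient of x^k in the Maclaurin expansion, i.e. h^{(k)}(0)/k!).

L = 5 - 4·Dx + Dx^2  (order 2).
h: a_k = -2, -4, -3, -2/3, 7/12, 19/30, …
ICs: h(0) = -2, h′(0) = -4.

f: a_k = 1, 2, 2, 4/3, 2/3, 4/15, …
g: a_k = -2, 0, 1, 0, -1/12, 0, …
h₀=f·g: eliminate ⇒ L₀, order ≤ 1·2.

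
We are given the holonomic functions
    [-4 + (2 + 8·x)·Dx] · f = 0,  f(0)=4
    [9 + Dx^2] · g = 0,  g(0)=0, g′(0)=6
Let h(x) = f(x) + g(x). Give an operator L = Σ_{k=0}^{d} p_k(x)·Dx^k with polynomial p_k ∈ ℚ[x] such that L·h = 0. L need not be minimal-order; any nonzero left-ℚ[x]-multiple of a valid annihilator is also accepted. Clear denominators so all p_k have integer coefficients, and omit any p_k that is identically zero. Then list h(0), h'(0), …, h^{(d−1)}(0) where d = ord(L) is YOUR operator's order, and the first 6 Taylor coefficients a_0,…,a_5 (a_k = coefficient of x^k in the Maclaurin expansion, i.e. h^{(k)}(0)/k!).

L = (-378 - 1296·x - 2592·x^2) + (45 + 828·x + 3888·x^2 + 5184·x^3)·Dx + (-42 - 144·x - 288·x^2)·Dx^2 + (5 + 92·x + 432·x^2 + 576·x^3)·Dx^3  (order 3).
h: a_k = 4, 14, -8, 7, -40, 2321/20, …
ICs: h(0) = 4, h′(0) = 14, h′′(0) = -16.

f: a_k = 4, 8, -8, 16, -40, 112, …
g: a_k = 0, 6, 0, -9, 0, 81/20, …
L₀ := lclm(L_f,L_g); ord L₀ ≤ 1+2.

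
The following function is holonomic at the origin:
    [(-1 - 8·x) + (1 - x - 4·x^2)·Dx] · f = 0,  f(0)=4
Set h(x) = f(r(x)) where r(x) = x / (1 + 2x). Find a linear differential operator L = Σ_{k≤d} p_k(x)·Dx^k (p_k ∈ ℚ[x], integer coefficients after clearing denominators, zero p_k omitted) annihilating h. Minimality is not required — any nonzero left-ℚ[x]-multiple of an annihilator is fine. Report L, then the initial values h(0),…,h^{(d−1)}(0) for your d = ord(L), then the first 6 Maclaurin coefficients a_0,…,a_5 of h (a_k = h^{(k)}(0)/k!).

f: a_k = 4, 4, 20, 36, 116, 260, …
Substitute x→r, Dx→(1/r')Dx; clear ⇒ L₀.
L = (1 + 10·x) + (-1 - 5·x - 4·x^2 + 4·x^3)·Dx  (order 1).
h: a_k = 4, 4, 12, -28, 108, -380, …
ICs: h(0) = 4.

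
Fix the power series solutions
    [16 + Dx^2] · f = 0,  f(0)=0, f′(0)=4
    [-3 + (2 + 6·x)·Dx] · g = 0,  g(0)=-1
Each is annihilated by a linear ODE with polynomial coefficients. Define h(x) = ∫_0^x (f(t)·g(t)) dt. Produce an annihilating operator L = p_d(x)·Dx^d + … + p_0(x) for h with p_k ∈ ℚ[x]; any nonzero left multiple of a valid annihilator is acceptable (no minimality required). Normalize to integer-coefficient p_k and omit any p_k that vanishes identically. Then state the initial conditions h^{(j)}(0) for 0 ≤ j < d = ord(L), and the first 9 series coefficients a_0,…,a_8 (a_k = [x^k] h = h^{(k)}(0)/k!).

L = (91 + 384·x + 576·x^2)·Dx + (-12 - 36·x)·Dx^2 + (4 + 24·x + 36·x^2)·Dx^3  (order 3).
h: a_k = 0, 0, -2, -2, 91/24, 37/20, -3781/2880, -6841/2240, 3137023/645120, …
ICs: h(0) = 0, h′(0) = 0, h′′(0) = -4.

f: a_k = 0, 4, 0, -32/3, 0, 128/15, 0, -1024/315, 0, …
g: a_k = -1, -3/2, 9/8, -27/16, 405/128, -1701/256, 15309/1024, -72171/2048, 2814669/32768, …
Product ⇒ symmetric product L₀, ord ≤ 2.
∫: right-multiply L₀ by Dx.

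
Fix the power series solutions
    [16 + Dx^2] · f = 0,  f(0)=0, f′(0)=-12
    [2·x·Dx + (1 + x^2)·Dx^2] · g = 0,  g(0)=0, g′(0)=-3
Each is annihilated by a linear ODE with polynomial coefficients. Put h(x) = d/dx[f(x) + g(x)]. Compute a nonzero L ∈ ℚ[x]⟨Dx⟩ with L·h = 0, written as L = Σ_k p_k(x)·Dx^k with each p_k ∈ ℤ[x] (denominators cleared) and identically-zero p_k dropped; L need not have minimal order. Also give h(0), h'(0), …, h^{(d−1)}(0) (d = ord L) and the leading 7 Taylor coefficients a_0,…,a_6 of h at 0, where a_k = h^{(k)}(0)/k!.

L = (64·x + 704·x^3 + 256·x^5) + (112 + 416·x^2 + 432·x^4 + 128·x^6)·Dx + (4·x + 44·x^3 + 16·x^5)·Dx^2 + (7 + 26·x^2 + 27·x^4 + 8·x^6)·Dx^3  (order 3).
h: a_k = -15, 0, 99, 0, -131, 0, 1069/15, …
ICs: h(0) = -15, h′(0) = 0, h′′(0) = 198.

f: a_k = 0, -12, 0, 32, 0, -128/5, 0, …
g: a_k = 0, -3, 0, 1, 0, -3/5, 0, …
L₀ := lclm(L_f,L_g); ord L₀ ≤ 2+2.
h₀' ⇒ L via d/dx closure of L₀.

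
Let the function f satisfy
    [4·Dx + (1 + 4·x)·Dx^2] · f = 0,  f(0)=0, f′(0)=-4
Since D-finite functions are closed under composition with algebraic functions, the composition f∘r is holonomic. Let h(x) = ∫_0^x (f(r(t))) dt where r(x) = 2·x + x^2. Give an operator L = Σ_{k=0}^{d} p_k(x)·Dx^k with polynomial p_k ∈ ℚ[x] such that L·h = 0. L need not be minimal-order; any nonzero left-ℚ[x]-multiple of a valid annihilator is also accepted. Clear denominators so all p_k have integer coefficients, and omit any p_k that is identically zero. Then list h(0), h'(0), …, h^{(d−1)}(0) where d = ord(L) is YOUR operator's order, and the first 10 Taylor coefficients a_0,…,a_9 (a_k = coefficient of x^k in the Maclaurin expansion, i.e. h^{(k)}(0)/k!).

L = (7 + 8·x + 4·x^2)·Dx^2 + (1 + 9·x + 12·x^2 + 4·x^3)·Dx^3  (order 3).
h: a_k = 0, 0, -4, 28/3, -104/3, 776/5, -11584/15, 12352/3, -161344/7, 1204288/9, …
ICs: h(0) = 0, h′(0) = 0, h′′(0) = -8.

f: a_k = 0, -4, 8, -64/3, 64, -1024/5, 2048/3, -16384/7, 8192, -262144/9, …
h₀=f(r): pull back L_f along r ⇒ L₀.
Integrate: L := L₀·Dx.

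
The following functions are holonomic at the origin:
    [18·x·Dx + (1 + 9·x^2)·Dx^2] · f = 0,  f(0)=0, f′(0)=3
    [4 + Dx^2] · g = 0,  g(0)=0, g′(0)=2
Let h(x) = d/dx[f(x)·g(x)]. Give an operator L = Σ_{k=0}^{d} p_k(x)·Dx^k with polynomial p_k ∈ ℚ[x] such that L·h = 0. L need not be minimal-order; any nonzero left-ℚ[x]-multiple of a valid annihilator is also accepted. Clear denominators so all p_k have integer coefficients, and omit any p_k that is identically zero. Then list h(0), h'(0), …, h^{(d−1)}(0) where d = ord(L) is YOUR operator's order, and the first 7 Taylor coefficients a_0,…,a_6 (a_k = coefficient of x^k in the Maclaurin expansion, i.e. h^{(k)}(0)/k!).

L = (52480 + 1115424·x^2 + 18751824·x^4 + 15209856·x^6 + 3464208·x^8 - 11337408·x^10 + 34012224·x^12) + (31032·x + 1320624·x^3 + 10701720·x^5 + 13646880·x^7 + 18895680·x^9 + 34012224·x^11)·Dx + (13640 + 300780·x^2 + 4978584·x^4 + 5269212·x^6 + 3621672·x^8 + 2834352·x^10 + 17006112·x^12)·Dx^2 + (7758·x + 330156·x^3 + 2675430·x^5 + 3411720·x^7 + 4723920·x^9 + 8503056·x^11)·Dx^3 + (130 + 5481·x^2 + 72657·x^4 + 366687·x^6 + 688905·x^8 + 1417176·x^10 + 2125764·x^12)·Dx^4  (order 4).
h: a_k = 0, 12, 0, -88, 0, 660, 0, …
ICs: h(0) = 0, h′(0) = 12, h′′(0) = 0, h′′′(0) = -528.

f: a_k = 0, 3, 0, -9, 0, 243/5, 0, …
g: a_k = 0, 2, 0, -4/3, 0, 4/15, 0, …
h₀=f·g: eliminate ⇒ L₀, order ≤ 2·2.
Derive L from L₀ (diff closure).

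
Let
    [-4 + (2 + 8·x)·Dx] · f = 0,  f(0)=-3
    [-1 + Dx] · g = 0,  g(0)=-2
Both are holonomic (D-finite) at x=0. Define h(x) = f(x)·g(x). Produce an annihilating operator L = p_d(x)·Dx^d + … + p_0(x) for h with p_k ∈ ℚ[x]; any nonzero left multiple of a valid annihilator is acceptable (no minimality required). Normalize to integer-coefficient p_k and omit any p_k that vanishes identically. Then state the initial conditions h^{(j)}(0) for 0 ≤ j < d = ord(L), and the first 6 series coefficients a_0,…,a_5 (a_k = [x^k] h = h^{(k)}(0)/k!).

f: a_k = -3, -6, 6, -12, 30, -84, …
g: a_k = -2, -2, -1, -1/3, -1/12, -1/60, …
Sym-product of L_f,L_g gives L₀ (≤ ord 1).
L = (-3 - 4·x) + (1 + 4·x)·Dx  (order 1).
h: a_k = 6, 18, 3, 19, -159/4, 2371/20, …
ICs: h(0) = 6.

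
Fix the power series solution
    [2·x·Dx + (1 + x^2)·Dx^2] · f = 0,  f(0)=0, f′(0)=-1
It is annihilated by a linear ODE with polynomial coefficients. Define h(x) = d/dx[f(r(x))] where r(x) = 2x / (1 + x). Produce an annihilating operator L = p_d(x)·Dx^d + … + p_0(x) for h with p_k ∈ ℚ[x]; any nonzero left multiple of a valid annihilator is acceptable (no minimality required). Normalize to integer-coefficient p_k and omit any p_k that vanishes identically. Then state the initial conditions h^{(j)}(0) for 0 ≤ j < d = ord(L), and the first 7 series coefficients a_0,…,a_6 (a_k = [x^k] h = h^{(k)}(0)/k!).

L = (2 + 10·x) + (1 + 2·x + 5·x^2)·Dx  (order 1).
h: a_k = -2, 4, 2, -24, 38, 44, -278, …
ICs: h(0) = -2.

f: a_k = 0, -1, 0, 1/3, 0, -1/5, 0, …
Change of var in L_f (x↦r) gives L₀.
Differentiate: ansatz ord ≤ ord L₀ ⇒ L.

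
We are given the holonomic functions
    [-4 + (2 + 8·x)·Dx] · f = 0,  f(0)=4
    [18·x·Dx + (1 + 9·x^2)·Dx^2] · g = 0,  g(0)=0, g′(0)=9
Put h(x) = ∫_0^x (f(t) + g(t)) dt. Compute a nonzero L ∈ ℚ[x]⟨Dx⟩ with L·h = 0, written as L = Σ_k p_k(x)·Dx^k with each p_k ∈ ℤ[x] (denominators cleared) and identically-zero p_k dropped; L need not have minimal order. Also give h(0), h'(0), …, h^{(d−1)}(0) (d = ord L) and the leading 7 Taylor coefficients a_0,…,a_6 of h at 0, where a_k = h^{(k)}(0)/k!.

L = (-18 - 180·x + 486·x^2 + 972·x^3)·Dx^2 + (-15 - 72·x - 9·x^2 + 1944·x^3 + 3402·x^4)·Dx^3 + (-1 + 5·x + 54·x^2 + 153·x^3 + 567·x^4 + 972·x^5)·Dx^4  (order 4).
h: a_k = 0, 4, 17/2, -8/3, -11/4, -8, 1289/30, …
ICs: h(0) = 0, h′(0) = 4, h′′(0) = 17, h′′′(0) = -16.

f: a_k = 4, 8, -8, 16, -40, 112, -336, …
g: a_k = 0, 9, 0, -27, 0, 729/5, 0, …
h₀=f+g: left-lcm gives L₀, ord ≤ 3.
Integrate: L := L₀·Dx.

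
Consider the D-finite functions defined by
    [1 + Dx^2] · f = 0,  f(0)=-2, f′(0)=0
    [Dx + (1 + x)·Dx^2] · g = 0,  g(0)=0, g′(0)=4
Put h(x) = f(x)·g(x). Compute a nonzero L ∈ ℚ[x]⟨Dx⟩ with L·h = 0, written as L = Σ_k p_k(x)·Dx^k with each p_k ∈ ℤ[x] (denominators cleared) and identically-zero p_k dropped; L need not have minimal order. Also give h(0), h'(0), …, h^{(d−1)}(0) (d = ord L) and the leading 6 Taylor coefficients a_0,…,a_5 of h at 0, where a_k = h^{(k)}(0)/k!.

L = (-3 + 6·x + 19·x^2 + 16·x^3 + 4·x^4) + (4 + 20·x + 24·x^2 + 8·x^3)·Dx + (20·x + 42·x^2 + 32·x^3 + 8·x^4)·Dx^2 + (4 + 20·x + 24·x^2 + 8·x^3)·Dx^3 + (3 + 14·x + 23·x^2 + 16·x^3 + 4·x^4)·Dx^4  (order 4).
h: a_k = 0, -8, 4, 4/3, 0, -3/5, …
ICs: h(0) = 0, h′(0) = -8, h′′(0) = 8, h′′′(0) = 8.

f: a_k = -2, 0, 1, 0, -1/12, 0, …
g: a_k = 0, 4, -2, 4/3, -1, 4/5, …
f·g: L₀ = L_f ⊗_s L_g, ord ≤ 2·2.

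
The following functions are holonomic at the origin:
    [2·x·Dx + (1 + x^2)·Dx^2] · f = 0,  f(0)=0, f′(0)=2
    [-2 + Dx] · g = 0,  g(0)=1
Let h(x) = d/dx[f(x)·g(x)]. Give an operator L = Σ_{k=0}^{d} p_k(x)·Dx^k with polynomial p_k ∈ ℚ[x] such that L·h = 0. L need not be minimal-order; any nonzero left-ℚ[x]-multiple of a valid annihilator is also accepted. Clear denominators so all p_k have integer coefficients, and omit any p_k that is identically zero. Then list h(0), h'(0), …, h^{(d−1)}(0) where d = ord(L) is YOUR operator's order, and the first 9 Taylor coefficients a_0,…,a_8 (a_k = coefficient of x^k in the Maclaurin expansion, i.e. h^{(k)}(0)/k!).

f: a_k = 0, 2, 0, -2/3, 0, 2/5, 0, -2/7, 0, …
g: a_k = 1, 2, 2, 4/3, 2/3, 4/15, 4/45, 8/315, 2/315, …
Product ⇒ symmetric product L₀, ord ≤ 2.
Derive L from L₀ (diff closure).
L = (2 - 8·x + 14·x^2 - 8·x^3 + 4·x^4) + (-3 + 6·x - 11·x^2 + 6·x^3 - 4·x^4)·Dx + (1 - x + 2·x^2 - x^3 + x^4)·Dx^2  (order 2).
h: a_k = 2, 8, 10, 16/3, 2, 8/3, 26/15, -416/315, -122/105, …
ICs: h(0) = 2, h′(0) = 8.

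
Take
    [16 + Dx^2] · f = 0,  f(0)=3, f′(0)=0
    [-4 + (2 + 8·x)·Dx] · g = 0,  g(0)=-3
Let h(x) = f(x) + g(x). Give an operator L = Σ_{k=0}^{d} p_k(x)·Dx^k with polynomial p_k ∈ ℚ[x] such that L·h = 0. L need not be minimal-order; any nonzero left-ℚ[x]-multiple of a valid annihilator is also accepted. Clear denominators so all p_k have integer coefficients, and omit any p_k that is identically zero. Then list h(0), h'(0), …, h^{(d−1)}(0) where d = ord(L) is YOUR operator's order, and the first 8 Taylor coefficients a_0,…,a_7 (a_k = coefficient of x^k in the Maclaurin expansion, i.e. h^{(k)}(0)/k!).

f: a_k = 3, 0, -24, 0, 32, 0, -256/15, 0, …
g: a_k = -3, -6, 6, -12, 30, -84, 252, -792, …
f+g: L₀ = lclm(L_f,L_g), ord ≤ 2+1.
L = (-224 - 1024·x - 2048·x^2) + (48 + 704·x + 3072·x^2 + 4096·x^3)·Dx + (-14 - 64·x - 128·x^2)·Dx^2 + (3 + 44·x + 192·x^2 + 256·x^3)·Dx^3  (order 3).
h: a_k = 0, -6, -18, -12, 62, -84, 3524/15, -792, …
ICs: h(0) = 0, h′(0) = -6, h′′(0) = -36.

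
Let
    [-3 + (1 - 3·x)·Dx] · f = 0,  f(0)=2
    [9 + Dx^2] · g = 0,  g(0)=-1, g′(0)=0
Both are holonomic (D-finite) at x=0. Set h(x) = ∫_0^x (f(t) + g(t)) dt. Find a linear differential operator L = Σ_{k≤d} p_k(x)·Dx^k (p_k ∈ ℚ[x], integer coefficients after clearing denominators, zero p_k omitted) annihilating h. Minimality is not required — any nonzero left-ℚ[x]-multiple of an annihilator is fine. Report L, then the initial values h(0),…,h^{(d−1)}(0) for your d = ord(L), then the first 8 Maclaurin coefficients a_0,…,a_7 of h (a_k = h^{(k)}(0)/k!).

f: a_k = 2, 6, 18, 54, 162, 486, 1458, 4374, …
g: a_k = -1, 0, 9/2, 0, -27/8, 0, 81/80, 0, …
Weyl lclm of L_f,L_g ⇒ L₀ (ord ≤ 3).
∫: right-multiply L₀ by Dx.
L = (63 - 54·x + 81·x^2)·Dx + (-9 + 45·x - 81·x^2 + 81·x^3)·Dx^2 + (7 - 6·x + 9·x^2)·Dx^3 + (-1 + 5·x - 9·x^2 + 9·x^3)·Dx^4  (order 4).
h: a_k = 0, 1, 3, 15/2, 27/2, 1269/40, 81, 116721/560, …
ICs: h(0) = 0, h′(0) = 1, h′′(0) = 6, h′′′(0) = 45.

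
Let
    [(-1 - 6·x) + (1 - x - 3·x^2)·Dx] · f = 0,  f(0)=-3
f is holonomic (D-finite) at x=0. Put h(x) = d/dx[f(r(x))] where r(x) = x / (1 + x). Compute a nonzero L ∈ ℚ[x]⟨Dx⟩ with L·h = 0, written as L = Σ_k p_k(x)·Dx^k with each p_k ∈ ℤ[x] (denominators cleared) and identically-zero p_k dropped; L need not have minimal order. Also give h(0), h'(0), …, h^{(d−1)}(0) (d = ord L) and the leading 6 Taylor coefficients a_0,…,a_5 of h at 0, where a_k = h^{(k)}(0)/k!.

f: a_k = -3, -3, -12, -21, -57, -120, …
Change of var in L_f (x↦r) gives L₀.
h=h₀': d/dx-closure on L₀ ⇒ L.
L = (6 + 18·x + 72·x^2 + 42·x^3) + (-1 - 9·x - 12·x^2 + 17·x^3 + 21·x^4)·Dx  (order 1).
h: a_k = -3, -18, 0, -108, 135, -648, …
ICs: h(0) = -3.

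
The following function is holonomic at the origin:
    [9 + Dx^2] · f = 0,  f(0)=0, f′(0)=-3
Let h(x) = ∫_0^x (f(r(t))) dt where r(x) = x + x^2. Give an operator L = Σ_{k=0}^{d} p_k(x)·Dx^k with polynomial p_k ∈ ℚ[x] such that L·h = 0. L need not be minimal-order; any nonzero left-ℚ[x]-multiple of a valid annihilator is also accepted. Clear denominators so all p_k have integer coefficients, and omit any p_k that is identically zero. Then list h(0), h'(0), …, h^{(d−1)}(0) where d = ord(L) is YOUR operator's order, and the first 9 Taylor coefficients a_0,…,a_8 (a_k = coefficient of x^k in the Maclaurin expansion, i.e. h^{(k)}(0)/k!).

L = (9 + 54·x + 108·x^2 + 72·x^3)·Dx - 2·Dx^2 + (1 + 2·x)·Dx^3  (order 3).
h: a_k = 0, 0, -3/2, -1, 9/8, 27/10, 153/80, -45/56, -11097/4480, …
ICs: h(0) = 0, h′(0) = 0, h′′(0) = -3.

f: a_k = 0, -3, 0, 9/2, 0, -81/40, 0, 243/560, 0, …
h₀=f(r): pull back L_f along r ⇒ L₀.
Integrate: L := L₀·Dx.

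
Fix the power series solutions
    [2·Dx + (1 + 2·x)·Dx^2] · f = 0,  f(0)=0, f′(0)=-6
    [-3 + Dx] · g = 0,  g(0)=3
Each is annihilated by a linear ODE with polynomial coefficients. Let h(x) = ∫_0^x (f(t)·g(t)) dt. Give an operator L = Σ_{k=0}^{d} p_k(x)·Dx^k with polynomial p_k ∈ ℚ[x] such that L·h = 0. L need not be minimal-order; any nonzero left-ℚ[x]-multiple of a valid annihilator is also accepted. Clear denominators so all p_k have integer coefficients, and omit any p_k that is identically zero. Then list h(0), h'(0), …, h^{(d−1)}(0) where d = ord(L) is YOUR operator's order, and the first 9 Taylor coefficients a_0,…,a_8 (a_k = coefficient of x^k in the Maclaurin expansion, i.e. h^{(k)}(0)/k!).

f: a_k = 0, -6, 6, -8, 12, -96/5, 32, -384/7, 96, …
g: a_k = 3, 9, 27/2, 27/2, 81/8, 243/40, 243/80, 729/560, 2187/4480, …
Sym-product of L_f,L_g gives L₀ (≤ ord 2).
h=∫₀ˣh₀: take L = L₀·Dx.
L = (3 + 18·x)·Dx + (-4 - 12·x)·Dx^2 + (1 + 2·x)·Dx^3  (order 3).
h: a_k = 0, 0, -9, -12, -51/4, -36/5, -249/40, 3/14, -10233/2240, …
ICs: h(0) = 0, h′(0) = 0, h′′(0) = -18.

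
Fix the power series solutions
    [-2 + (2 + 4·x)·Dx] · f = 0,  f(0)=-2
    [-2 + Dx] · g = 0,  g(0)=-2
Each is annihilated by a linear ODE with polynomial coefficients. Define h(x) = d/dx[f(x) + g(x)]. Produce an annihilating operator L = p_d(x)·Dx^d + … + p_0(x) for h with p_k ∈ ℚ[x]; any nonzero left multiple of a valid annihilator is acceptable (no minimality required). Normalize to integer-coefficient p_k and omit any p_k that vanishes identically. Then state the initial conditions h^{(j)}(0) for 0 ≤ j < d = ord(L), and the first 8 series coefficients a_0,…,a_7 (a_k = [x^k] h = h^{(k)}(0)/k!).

f: a_k = -2, -2, 1, -1, 5/4, -7/4, 21/8, -33/8, …
g: a_k = -2, -4, -4, -8/3, -4/3, -8/15, -8/45, -16/315, …
Sum ⇒ L₀ = lclm(L_f,L_g) in ℚ(x)⟨Dx⟩.
h=h₀': d/dx-closure on L₀ ⇒ L.
L = (-10 - 8·x) + (-1 - 16·x - 16·x^2)·Dx + (3 + 10·x + 8·x^2)·Dx^2  (order 2).
h: a_k = -6, -6, -11, -1/3, -137/12, 881/60, -10523/360, 134879/2520, …
ICs: h(0) = -6, h′(0) = -6.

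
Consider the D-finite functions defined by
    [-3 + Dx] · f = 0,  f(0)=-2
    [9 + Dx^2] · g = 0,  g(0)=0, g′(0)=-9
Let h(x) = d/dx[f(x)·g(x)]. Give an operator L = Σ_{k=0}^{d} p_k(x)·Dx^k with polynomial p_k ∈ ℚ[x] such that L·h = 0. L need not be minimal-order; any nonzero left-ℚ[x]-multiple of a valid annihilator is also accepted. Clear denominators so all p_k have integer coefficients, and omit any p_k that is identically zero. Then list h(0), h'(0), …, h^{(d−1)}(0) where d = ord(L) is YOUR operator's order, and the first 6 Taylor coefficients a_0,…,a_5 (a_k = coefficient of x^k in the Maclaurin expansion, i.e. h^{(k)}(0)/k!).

L = 18 - 6·Dx + Dx^2  (order 2).
h: a_k = 18, 108, 162, 0, -243, -1458/5, …
ICs: h(0) = 18, h′(0) = 108.

f: a_k = -2, -6, -9, -9, -27/4, -81/20, …
g: a_k = 0, -9, 0, 27/2, 0, -243/40, …
L₀ := L_f ⊗_s L_g (sym. prod.), ord ≤ 2.
h₀' ⇒ L via d/dx closure of L₀.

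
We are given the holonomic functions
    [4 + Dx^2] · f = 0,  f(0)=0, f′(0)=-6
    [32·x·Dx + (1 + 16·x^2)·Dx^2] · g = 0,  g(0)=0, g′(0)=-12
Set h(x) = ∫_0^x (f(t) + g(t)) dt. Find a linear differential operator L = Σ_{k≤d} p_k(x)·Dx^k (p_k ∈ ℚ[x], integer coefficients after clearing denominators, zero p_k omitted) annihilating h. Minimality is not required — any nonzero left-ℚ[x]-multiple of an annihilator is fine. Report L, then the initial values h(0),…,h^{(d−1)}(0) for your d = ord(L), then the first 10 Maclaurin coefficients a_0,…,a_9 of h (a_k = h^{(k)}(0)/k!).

f: a_k = 0, -6, 0, 4, 0, -4/5, 0, 8/105, 0, -4/945, …
g: a_k = 0, -12, 0, 64, 0, -3072/5, 0, 49152/7, 0, -262144/3, …
Weyl lclm of L_f,L_g ⇒ L₀ (ord ≤ 4).
h=∫₀ˣh₀: take L = L₀·Dx.
L = (-6016·x + 102400·x^3 + 32768·x^5)·Dx^2 + (-28 + 1216·x^2 + 27648·x^4 + 16384·x^6)·Dx^3 + (-1504·x + 25600·x^3 + 8192·x^5)·Dx^4 + (-7 + 304·x^2 + 6912·x^4 + 4096·x^6)·Dx^5  (order 5).
h: a_k = 0, 0, -9, 0, 17, 0, -1538/15, 0, 92161/105, 0, …
ICs: h(0) = 0, h′(0) = 0, h′′(0) = -18, h′′′(0) = 0, h′′′′(0) = 408.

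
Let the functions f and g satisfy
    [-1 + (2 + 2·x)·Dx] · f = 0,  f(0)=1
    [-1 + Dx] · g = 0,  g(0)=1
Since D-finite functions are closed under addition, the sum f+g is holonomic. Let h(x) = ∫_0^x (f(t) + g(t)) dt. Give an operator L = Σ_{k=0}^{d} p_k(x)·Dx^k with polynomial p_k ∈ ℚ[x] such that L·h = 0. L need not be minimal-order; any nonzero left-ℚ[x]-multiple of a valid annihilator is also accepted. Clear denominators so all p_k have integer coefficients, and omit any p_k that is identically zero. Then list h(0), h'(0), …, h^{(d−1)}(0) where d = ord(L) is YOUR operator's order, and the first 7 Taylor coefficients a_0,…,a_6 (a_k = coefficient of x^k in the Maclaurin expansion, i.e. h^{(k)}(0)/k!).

L = (3 + 2·x)·Dx + (-5 - 8·x - 4·x^2)·Dx^2 + (2 + 6·x + 4·x^2)·Dx^3  (order 3).
h: a_k = 0, 2, 3/4, 1/8, 11/192, 1/1920, 137/23040, …
ICs: h(0) = 0, h′(0) = 2, h′′(0) = 3/2.

f: a_k = 1, 1/2, -1/8, 1/16, -5/128, 7/256, -21/1024, …
g: a_k = 1, 1, 1/2, 1/6, 1/24, 1/120, 1/720, …
Sum ⇒ L₀ = lclm(L_f,L_g) in ℚ(x)⟨Dx⟩.
∫: right-multiply L₀ by Dx.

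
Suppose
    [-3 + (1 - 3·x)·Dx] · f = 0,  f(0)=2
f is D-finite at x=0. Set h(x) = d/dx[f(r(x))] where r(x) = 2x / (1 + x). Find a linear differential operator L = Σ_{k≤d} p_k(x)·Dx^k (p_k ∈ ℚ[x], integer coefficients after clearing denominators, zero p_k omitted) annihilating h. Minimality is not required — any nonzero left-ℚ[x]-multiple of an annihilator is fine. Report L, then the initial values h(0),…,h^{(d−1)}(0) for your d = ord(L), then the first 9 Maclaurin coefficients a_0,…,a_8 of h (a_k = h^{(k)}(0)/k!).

L = 10 + (-1 + 5·x)·Dx  (order 1).
h: a_k = 12, 120, 900, 6000, 37500, 225000, 1312500, 7500000, 42187500, …
ICs: h(0) = 12.

f: a_k = 2, 6, 18, 54, 162, 486, 1458, 4374, 13122, …
L₀ from L_f via x↦r, Dx↦r'^{-1}Dx.
Differentiate: ansatz ord ≤ ord L₀ ⇒ L.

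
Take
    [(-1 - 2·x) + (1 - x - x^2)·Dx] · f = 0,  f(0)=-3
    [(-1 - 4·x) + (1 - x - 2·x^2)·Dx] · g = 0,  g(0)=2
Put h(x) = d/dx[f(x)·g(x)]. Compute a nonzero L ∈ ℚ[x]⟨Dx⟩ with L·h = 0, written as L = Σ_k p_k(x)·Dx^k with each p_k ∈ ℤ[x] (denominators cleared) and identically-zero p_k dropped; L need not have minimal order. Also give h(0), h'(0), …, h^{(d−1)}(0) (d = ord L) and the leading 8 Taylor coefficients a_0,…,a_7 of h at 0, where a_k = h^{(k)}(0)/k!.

L = (12 + 6·x - 36·x^2 - 112·x^3 + 36·x^4 + 180·x^5 + 80·x^6) + (-2 + 21·x^2 - 8·x^3 - 50·x^4 + 3·x^5 + 42·x^6 + 16·x^7)·Dx  (order 1).
h: a_k = -12, -72, -234, -720, -1920, -4932, -12012, -28512, …
ICs: h(0) = -12.

f: a_k = -3, -3, -6, -9, -15, -24, -39, -63, …
g: a_k = 2, 2, 6, 10, 22, 42, 86, 170, …
f·g: L₀ = L_f ⊗_s L_g, ord ≤ 1·1.
h=h₀': d/dx-closure on L₀ ⇒ L.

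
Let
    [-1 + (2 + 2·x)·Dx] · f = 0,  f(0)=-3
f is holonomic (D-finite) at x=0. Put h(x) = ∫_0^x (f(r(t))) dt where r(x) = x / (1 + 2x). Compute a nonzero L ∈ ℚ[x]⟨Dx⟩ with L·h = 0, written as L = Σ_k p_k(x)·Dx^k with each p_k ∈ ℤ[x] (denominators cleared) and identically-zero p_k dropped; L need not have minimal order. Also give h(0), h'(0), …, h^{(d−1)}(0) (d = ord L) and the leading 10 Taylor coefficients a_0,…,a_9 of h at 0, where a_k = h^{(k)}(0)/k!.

f: a_k = -3, -3/2, 3/8, -3/16, 15/128, -21/256, 63/1024, -99/2048, 1287/32768, -2145/65536, …
Change of var in L_f (x↦r) gives L₀.
h=∫₀ˣh₀: take L = L₀·Dx.
L = -Dx + (2 + 10·x + 12·x^2)·Dx^2  (order 2).
h: a_k = 0, -3, -3/4, 9/8, -123/64, 2271/640, -3543/512, 100935/7168, -486315/16384, 2113455/32768, …
ICs: h(0) = 0, h′(0) = -3.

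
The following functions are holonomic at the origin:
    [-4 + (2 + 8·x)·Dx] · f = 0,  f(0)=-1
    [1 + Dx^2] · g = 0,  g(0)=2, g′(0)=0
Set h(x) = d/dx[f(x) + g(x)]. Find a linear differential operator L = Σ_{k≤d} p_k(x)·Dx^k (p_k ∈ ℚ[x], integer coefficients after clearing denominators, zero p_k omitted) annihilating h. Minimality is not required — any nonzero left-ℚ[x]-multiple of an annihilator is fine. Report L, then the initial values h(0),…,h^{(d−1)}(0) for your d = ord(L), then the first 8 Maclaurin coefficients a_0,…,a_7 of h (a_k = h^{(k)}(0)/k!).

f: a_k = -1, -2, 2, -4, 10, -28, 84, -264, …
g: a_k = 2, 0, -1, 0, 1/12, 0, -1/360, 0, …
Sum ⇒ L₀ = lclm(L_f,L_g) in ℚ(x)⟨Dx⟩.
Derive L from L₀ (diff closure).
L = (-122 - 16·x - 32·x^2) + (-13 - 60·x - 48·x^2 - 64·x^3)·Dx + (-122 - 16·x - 32·x^2)·Dx^2 + (-13 - 60·x - 48·x^2 - 64·x^3)·Dx^3  (order 3).
h: a_k = -2, 2, -12, 121/3, -140, 30239/60, -1848, 17297281/2520, …
ICs: h(0) = -2, h′(0) = 2, h′′(0) = -24.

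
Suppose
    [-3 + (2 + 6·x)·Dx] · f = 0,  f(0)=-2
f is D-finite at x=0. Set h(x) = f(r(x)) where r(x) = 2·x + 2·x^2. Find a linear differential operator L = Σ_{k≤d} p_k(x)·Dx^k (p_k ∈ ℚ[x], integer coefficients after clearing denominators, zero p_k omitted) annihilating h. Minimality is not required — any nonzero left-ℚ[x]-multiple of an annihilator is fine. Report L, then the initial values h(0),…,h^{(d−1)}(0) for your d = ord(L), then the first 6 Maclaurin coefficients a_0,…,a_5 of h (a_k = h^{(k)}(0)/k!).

f: a_k = -2, -3, 9/4, -27/8, 405/64, -1701/128, …
L₀ from L_f via x↦r, Dx↦r'^{-1}Dx.
L = (-3 - 6·x) + (1 + 6·x + 6·x^2)·Dx  (order 1).
h: a_k = -2, -6, 3, -9, 117/4, -405/4, …
ICs: h(0) = -2.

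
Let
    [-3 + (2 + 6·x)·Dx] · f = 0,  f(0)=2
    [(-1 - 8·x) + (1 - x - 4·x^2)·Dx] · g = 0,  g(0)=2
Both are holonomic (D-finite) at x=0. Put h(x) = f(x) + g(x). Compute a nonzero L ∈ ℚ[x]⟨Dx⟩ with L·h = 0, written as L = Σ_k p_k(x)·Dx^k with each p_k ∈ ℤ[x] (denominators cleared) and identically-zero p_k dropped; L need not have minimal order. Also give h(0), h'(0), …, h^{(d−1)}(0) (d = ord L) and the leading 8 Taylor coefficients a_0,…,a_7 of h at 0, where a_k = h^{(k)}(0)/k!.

f: a_k = 2, 3, -9/4, 27/8, -405/64, 1701/128, -15309/512, 72171/1024, …
g: a_k = 2, 2, 10, 18, 58, 130, 362, 882, …
Sum ⇒ L₀ = lclm(L_f,L_g) in ℚ(x)⟨Dx⟩.
L = (69 + 387·x + 900·x^2 + 1440·x^3) + (-49 - 318·x - 1257·x^2 - 3240·x^3 - 3600·x^4)·Dx + (-2 + 46·x + 234·x^2 - 86·x^3 - 1440·x^4 - 1440·x^5)·Dx^2  (order 2).
h: a_k = 4, 5, 31/4, 171/8, 3307/64, 18341/128, 170035/512, 975339/1024, …
ICs: h(0) = 4, h′(0) = 5.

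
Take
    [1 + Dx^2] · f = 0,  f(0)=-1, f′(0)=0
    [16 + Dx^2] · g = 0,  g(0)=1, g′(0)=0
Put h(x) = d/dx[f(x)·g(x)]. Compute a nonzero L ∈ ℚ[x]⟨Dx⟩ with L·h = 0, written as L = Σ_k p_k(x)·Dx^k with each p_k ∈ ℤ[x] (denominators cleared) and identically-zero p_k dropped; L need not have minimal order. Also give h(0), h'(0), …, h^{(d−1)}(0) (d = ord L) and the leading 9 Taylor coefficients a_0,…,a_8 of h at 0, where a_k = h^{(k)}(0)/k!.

f: a_k = -1, 0, 1/2, 0, -1/24, 0, 1/720, 0, -1/40320, …
g: a_k = 1, 0, -8, 0, 32/3, 0, -256/45, 0, 512/315, …
f·g: L₀ = L_f ⊗_s L_g, ord ≤ 2·2.
h=h₀': d/dx-closure on L₀ ⇒ L.
L = 225 + 34·Dx^2 + Dx^4  (order 4).
h: a_k = 0, 17, 0, -353/6, 0, 8177/120, 0, -198593/5040, 0, …
ICs: h(0) = 0, h′(0) = 17, h′′(0) = 0, h′′′(0) = -353.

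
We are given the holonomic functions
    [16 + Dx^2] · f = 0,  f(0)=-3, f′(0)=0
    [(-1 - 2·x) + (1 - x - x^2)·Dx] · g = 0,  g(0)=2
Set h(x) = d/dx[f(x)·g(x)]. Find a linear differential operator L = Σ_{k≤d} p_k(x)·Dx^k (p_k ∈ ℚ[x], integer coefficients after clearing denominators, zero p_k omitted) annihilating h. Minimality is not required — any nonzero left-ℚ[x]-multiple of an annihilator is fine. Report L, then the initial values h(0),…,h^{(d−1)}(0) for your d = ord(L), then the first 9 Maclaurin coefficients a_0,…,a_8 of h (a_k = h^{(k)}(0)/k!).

f: a_k = -3, 0, 24, 0, -32, 0, 256/15, 0, -512/105, …
g: a_k = 2, 2, 4, 6, 10, 16, 26, 42, 68, …
Product ⇒ symmetric product L₀, ord ≤ 2.
h₀' ⇒ L via d/dx closure of L₀.
L = (54 - 256·x - 128·x^2 + 256·x^3 + 128·x^4) + (-13 - 10·x + 48·x^2 + 32·x^3)·Dx + (7 - 15·x - 7·x^2 + 16·x^3 + 8·x^4)·Dx^2  (order 2).
h: a_k = -6, 72, 90, 8, 160, 2044/5, 10514/15, 44384/35, 81474/35, …
ICs: h(0) = -6, h′(0) = 72.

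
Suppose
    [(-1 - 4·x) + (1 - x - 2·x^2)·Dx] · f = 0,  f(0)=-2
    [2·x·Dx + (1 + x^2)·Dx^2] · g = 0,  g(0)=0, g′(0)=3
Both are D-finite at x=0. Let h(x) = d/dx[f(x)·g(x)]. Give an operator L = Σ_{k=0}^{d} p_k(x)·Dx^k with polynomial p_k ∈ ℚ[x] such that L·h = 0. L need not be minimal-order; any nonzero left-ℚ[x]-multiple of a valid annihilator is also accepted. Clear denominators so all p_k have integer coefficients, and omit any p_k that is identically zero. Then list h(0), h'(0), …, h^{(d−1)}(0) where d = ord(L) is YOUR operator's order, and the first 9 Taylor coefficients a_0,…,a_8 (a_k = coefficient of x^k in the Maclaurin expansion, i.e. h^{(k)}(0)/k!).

L = (18 + 90·x^2 + 48·x^3 + 144·x^4) + (7 + 30·x + 27·x^2 + 82·x^3 + 48·x^4 + 96·x^5)·Dx + (-2 + x - 3·x^2 + 9·x^3 + 11·x^4 + 8·x^5 + 12·x^6)·Dx^2  (order 2).
h: a_k = -6, -12, -48, -112, -306, -3516/5, -8356/5, -26496/7, -299658/35, …
ICs: h(0) = -6, h′(0) = -12.

f: a_k = -2, -2, -6, -10, -22, -42, -86, -170, -342, …
g: a_k = 0, 3, 0, -1, 0, 3/5, 0, -3/7, 0, …
f·g: L₀ = L_f ⊗_s L_g, ord ≤ 1·2.
h₀' ⇒ L via d/dx closure of L₀.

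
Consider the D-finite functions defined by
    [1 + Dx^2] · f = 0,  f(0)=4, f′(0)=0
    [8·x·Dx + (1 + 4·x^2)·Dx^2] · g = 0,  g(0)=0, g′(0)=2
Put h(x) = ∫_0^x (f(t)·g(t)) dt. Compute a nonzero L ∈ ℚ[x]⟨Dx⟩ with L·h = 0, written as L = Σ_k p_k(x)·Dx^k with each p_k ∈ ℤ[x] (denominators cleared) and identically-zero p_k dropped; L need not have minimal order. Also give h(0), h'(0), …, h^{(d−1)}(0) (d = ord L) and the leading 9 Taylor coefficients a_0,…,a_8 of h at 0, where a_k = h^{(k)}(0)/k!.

f: a_k = 4, 0, -2, 0, 1/6, 0, -1/180, 0, 1/10080, …
g: a_k = 0, 2, 0, -8/3, 0, 32/5, 0, -128/7, 0, …
f·g: L₀ = L_f ⊗_s L_g, ord ≤ 2·2.
h=∫h₀ ⇒ L = L₀·Dx.
L = (85 + 944·x^2 + 416·x^4 + 256·x^6 + 256·x^8)·Dx + (144·x + 704·x^3 + 768·x^5 + 1024·x^7)·Dx^2 + (90 + 992·x^2 + 576·x^4 + 512·x^6 + 512·x^8)·Dx^3 + (144·x + 704·x^3 + 768·x^5 + 1024·x^7)·Dx^4 + (5 + 48·x^2 + 160·x^4 + 256·x^6 + 256·x^8)·Dx^5  (order 5).
h: a_k = 0, 0, 4, 0, -11/3, 0, 469/90, 0, -54431/5040, …
ICs: h(0) = 0, h′(0) = 0, h′′(0) = 8, h′′′(0) = 0, h′′′′(0) = -88.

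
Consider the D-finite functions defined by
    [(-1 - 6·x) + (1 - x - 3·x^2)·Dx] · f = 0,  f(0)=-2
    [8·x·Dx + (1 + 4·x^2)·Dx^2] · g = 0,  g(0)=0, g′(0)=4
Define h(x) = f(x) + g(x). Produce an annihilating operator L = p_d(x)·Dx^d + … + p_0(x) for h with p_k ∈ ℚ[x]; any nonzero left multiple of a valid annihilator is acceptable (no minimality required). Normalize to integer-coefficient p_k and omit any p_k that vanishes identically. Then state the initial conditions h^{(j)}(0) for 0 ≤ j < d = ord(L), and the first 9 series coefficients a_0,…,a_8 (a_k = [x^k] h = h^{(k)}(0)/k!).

L = (-32 + 128·x + 1488·x^2 + 2880·x^3 + 8424·x^4 + 2592·x^6)·Dx + (25 + 160·x + 214·x^2 + 1188·x^3 + 2628·x^4 + 6264·x^5 + 432·x^6 + 2592·x^7)·Dx^2 + (-4 - 9·x - 54·x^2 + 66·x^3 + x^4 + 444·x^5 + 720·x^6 + 144·x^7 + 432·x^8)·Dx^3  (order 3).
h: a_k = -2, 2, -8, -58/3, -38, -336/5, -194, -3294/7, -1016, …
ICs: h(0) = -2, h′(0) = 2, h′′(0) = -16.

f: a_k = -2, -2, -8, -14, -38, -80, -194, -434, -1016, …
g: a_k = 0, 4, 0, -16/3, 0, 64/5, 0, -256/7, 0, …
L₀ := lclm(L_f,L_g); ord L₀ ≤ 1+2.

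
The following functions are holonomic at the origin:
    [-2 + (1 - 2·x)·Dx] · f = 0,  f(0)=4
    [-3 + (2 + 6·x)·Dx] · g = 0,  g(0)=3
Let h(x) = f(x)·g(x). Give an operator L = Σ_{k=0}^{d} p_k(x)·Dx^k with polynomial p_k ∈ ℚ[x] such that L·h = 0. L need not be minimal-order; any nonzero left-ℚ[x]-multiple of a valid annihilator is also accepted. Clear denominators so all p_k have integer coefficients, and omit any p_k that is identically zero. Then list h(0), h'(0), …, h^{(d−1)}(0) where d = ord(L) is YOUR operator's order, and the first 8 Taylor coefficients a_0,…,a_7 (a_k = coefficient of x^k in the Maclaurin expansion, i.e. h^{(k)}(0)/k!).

f: a_k = 4, 8, 16, 32, 64, 128, 256, 512, …
g: a_k = 3, 9/2, -27/8, 81/16, -1215/128, 5103/256, -45927/1024, 216513/2048, …
L₀ := L_f ⊗_s L_g (sym. prod.), ord ≤ 1.
L = (7 + 6·x) + (-2 - 2·x + 12·x^2)·Dx  (order 1).
h: a_k = 12, 42, 141/2, 645/4, 9105/32, 41523/64, 286257/256, 1361541/512, …
ICs: h(0) = 12.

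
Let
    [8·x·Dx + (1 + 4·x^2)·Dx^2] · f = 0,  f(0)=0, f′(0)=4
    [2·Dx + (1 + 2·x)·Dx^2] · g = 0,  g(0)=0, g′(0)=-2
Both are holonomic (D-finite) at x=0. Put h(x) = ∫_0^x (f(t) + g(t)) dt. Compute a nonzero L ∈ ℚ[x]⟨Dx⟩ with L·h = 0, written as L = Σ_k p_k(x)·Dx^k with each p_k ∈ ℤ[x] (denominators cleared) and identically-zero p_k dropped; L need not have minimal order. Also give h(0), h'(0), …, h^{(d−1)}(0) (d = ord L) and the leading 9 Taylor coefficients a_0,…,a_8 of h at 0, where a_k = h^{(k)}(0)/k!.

L = (-8 - 48·x + 96·x^2 + 64·x^3)·Dx^2 + (-8 - 16·x + 192·x^3 + 128·x^4)·Dx^3 + (-1 + 2·x + 8·x^2 + 16·x^3 + 48·x^4 + 32·x^5)·Dx^4  (order 4).
h: a_k = 0, 0, 1, 2/3, -2, 4/5, 16/15, 32/21, -48/7, …
ICs: h(0) = 0, h′(0) = 0, h′′(0) = 2, h′′′(0) = 4.

f: a_k = 0, 4, 0, -16/3, 0, 64/5, 0, -256/7, 0, …
g: a_k = 0, -2, 2, -8/3, 4, -32/5, 32/3, -128/7, 32, …
f+g: L₀ = lclm(L_f,L_g), ord ≤ 2+2.
h=∫h₀ ⇒ L = L₀·Dx.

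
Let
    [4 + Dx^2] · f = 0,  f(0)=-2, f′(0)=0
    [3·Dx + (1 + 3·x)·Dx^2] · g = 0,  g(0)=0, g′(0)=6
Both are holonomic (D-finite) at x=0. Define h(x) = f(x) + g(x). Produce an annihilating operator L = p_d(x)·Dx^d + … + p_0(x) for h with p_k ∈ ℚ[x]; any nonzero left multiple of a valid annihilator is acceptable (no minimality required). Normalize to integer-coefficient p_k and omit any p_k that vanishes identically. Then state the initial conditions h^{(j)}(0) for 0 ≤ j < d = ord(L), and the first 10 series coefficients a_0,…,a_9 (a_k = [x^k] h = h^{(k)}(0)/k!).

L = (348 + 144·x + 216·x^2)·Dx + (44 + 180·x + 216·x^2 + 216·x^3)·Dx^2 + (87 + 36·x + 54·x^2)·Dx^3 + (11 + 45·x + 54·x^2 + 54·x^3)·Dx^4  (order 4).
h: a_k = -2, 6, -5, 18, -251/6, 486/5, -10927/45, 4374/7, -2066731/1260, 4374, …
ICs: h(0) = -2, h′(0) = 6, h′′(0) = -10, h′′′(0) = 108.

f: a_k = -2, 0, 4, 0, -4/3, 0, 8/45, 0, -4/315, 0, …
g: a_k = 0, 6, -9, 18, -81/2, 486/5, -243, 4374/7, -6561/4, 4374, …
Weyl lclm of L_f,L_g ⇒ L₀ (ord ≤ 4).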